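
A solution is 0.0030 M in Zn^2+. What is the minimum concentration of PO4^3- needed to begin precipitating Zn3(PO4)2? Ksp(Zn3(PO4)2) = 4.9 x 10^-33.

Zn3(PO4)2(s) ⇌ 3 Zn^2+(aq) + 2 PO4^3-(aq)
Ksp = [Zn^2+]^3[PO4^3-]^2
Precipitation begins when Q = Ksp. With [Zn^2+] = 0.0030 M:
4.9 x 10^-33 = (0.0030)^3 × [PO4^3-]^2
[PO4^3-] = (4.9 x 10^-33 / 2.70 x 10^-8)^(1/2) = 4.3 × 10^-13 M

[PO4^3-] = 4.3 × 10^-13 M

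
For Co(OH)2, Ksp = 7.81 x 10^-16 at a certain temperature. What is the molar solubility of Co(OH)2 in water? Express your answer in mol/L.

Co(OH)2(s) ⇌ Co^2+ + 2 OH^-
Ksp = [Co^2+][OH^-]^2
For each mole of Co(OH)2 that dissolves: [Co^2+] = s, [OH^-] = 2s.
Substituting: Ksp = s(2s)^2 = 4s^3
s = (7.81 x 10^-16 / 4)^(1/3) = 5.80 × 10^-6 M

s ≈ 5.80 × 10^-6 M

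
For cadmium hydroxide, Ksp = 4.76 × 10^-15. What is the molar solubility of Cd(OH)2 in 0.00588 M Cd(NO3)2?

Cd(OH)2(s) <=> Cd^2+(aq) + 2 OH^-(aq)
Ksp = [Cd^2+][OH^-]^2
Let s = moles of Cd(OH)2 that dissolve per litre. [Cd^2+] = 0.00588 + s ≈ 0.00588, [OH^-] = 2s (since Cd^2+ from Cd(NO3)2 dominates).
Ksp ≈ 0.00588 × (2s)^2
s = 4.50 × 10^-7 M
Check: s = 4.5 × 10^-7 ≪ 0.00588, so the approximation is valid.

s ≈ 4.50 x 10^-7 M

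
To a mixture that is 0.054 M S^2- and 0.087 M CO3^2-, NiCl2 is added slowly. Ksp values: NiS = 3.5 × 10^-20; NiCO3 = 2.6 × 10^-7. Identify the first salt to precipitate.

Each salt begins to precipitate when Q = Ksp, i.e. when [Ni^2+] reaches its threshold.
For NiS: 3.5 × 10^-20 = 0.054 × [Ni^2+]  ⇒  [Ni^2+] = 6.5 × 10^-19 M.
For NiCO3: 2.6 × 10^-7 = 0.087 × [Ni^2+]  ⇒  [Ni^2+] = 3.0 × 10^-6 M.
The salt with the lower threshold [Ni^2+] precipitates first: NiS.

NiS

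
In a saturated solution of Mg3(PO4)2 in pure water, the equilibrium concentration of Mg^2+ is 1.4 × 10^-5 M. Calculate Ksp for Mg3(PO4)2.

Ksp ≈ 2.4 × 10^-25

Mg3(PO4)2(s) <=> 3 Mg^2+(aq) + 2 PO4^3-(aq)
Stoichiometry gives [PO4^3-] = (2/3)[Mg^2+] = 9.33 × 10^-6 M.
Ksp = [Mg^2+]^3[PO4^3-]^2
Ksp = (1.4 × 10^-5)^3 × (9.33 x 10^-6)^2 = 2.4 × 10^-25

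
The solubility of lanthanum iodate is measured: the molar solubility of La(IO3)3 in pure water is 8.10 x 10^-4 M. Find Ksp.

Ksp = 1.16e-11

La(IO3)3(s) ⇌ La^3+(aq) + 3 IO3^-(aq)
With molar solubility s: [La^3+] = s, [IO3^-] = 3s.
Ksp = [La^3+][IO3^-]^3
Substituting: Ksp = s(3s)^3 = 27s^4
Ksp = 27 × (8.10 x 10^-4)^4 = 1.16 × 10^-11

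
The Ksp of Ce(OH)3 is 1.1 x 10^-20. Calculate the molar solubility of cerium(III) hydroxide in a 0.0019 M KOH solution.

Ce(OH)3(s) <=> Ce^3+ + 3 OH^-
Ksp = [Ce^3+][OH^-]^3
Let s = moles of Ce(OH)3 that dissolve per litre. [Ce^3+] = s, [OH^-] = 0.0019 + 3s ≈ 0.0019 (common-ion effect: OH^- is already 0.0019 M).
Ksp ≈ s × (0.0019)^3
s = 1.6 × 10^-12 M
Check: 3s = 4.8 × 10^-12 ≪ 0.0019, so the approximation is valid.

1.6 x 10^-12 M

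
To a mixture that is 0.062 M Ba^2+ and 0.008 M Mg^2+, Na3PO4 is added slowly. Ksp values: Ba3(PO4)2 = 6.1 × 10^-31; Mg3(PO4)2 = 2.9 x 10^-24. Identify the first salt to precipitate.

Ba3(PO4)2

Precipitation of each salt starts when its ion product equals its Ksp.
For Ba3(PO4)2: 6.1 × 10^-31 = (0.062)^3 × [PO4^3-]^2  ⇒  [PO4^3-] = 5.1 × 10^-14 M.
For Mg3(PO4)2: 2.9 x 10^-24 = (0.008)^3 × [PO4^3-]^2  ⇒  [PO4^3-] = 2.4 x 10^-9 M.
The salt with the lower threshold [PO4^3-] precipitates first: Ba3(PO4)2.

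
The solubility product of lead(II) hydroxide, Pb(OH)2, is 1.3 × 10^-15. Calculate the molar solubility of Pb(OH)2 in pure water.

Pb(OH)2(s) <=> Pb^2+ + 2 OH^-
Ksp = [Pb^2+][OH^-]^2
If s mol/L of Pb(OH)2 dissolves, [Pb^2+] = s and [OH^-] = 2s.
So Ksp = s × (2s)^2 = 4s^3
s^3 = 1.3 × 10^-15 / 4, so s = 6.9 x 10^-6 M

s ≈ 6.9 × 10^-6 M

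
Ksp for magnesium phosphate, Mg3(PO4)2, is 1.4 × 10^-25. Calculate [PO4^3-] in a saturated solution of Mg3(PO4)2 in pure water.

8.4 x 10^-6 M

Mg3(PO4)2(s) ⇌ 3 Mg^2+(aq) + 2 PO4^3-(aq)
Ksp = [Mg^2+]^3[PO4^3-]^2
Let s = molar solubility. Then [Mg^2+] = 3s and [PO4^3-] = 2s.
So Ksp = (3s)^3 × (2s)^2 = 108s^5
s^5 = 1.4 × 10^-25 / 108, so s = 4.19 × 10^-6 M
[PO4^3-] = 2s = 8.4 × 10^-6 M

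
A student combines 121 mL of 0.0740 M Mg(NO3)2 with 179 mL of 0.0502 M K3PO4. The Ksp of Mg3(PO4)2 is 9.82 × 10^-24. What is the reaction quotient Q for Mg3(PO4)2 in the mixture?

Total volume = 121 + 179 = 300 mL.
[Mg^2+] = 7.40 × 10^-2 × (121/300) = 2.985 × 10^-2 M
[PO4^3-] = 5.02 × 10^-2 × (179/300) = 2.995 x 10^-2 M
Mg3(PO4)2(s) <=> 3 Mg^2+ + 2 PO4^3-, so Q = [Mg^2+]^3[PO4^3-]^2
Q = (2.985 x 10^-2)^3(2.995 × 10^-2)^2 = 2.39 × 10^-8
Q > Ksp, so Mg3(PO4)2 will precipitate.

Q = 2.39 × 10^-8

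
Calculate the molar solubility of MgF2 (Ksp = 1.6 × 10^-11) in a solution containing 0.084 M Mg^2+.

MgF2(s) ⇌ Mg^2+ + 2 F^-
Ksp = [Mg^2+][F^-]^2
Let s be the molar solubility in this solution. [Mg^2+] = 0.084 + s ≈ 0.084, [F^-] = 2s (Ksp is small, so little additional dissolves).
Ksp ≈ 0.084 × (2s)^2
s = 6.9 x 10^-6 M
Check: s = 6.9 × 10^-6 ≪ 0.084, so the approximation is valid.

6.9 × 10^-6 M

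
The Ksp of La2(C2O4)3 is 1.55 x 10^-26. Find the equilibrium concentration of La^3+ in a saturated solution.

[La^3+] ≈ 5.40 × 10^-6 M

La2(C2O4)3(s) <=> 2 La^3+ + 3 C2O4^2-
Ksp = [La^3+]^2[C2O4^2-]^3
For each mole of La2(C2O4)3 that dissolves: [La^3+] = 2s, [C2O4^2-] = 3s.
Ksp = (2s)^2(3s)^3 = 108s^5
s = (1.55 x 10^-26 / 108)^(1/5) = 2.700 x 10^-6 M
[La^3+] = 2s = 5.40 × 10^-6 M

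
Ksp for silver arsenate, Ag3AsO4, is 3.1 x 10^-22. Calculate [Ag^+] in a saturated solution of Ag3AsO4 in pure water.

5.5 × 10^-6 M

Ag3AsO4(s) <=> 3 Ag^+ + AsO4^3-
Ksp = [Ag^+]^3[AsO4^3-]
With molar solubility s: [Ag^+] = 3s, [AsO4^3-] = s.
Substituting: Ksp = (3s)^3s = 27s^4
s = (3.1 x 10^-22 / 27)^(1/4) = 1.84 x 10^-6 M
[Ag^+] = 3s = 5.5 x 10^-6 M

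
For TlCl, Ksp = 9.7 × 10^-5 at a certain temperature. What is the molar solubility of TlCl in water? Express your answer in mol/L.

TlCl(s) ⇌ Tl^+ + Cl^-
Ksp = [Tl^+][Cl^-]
With molar solubility s: [Tl^+] = s, [Cl^-] = s.
Ksp = s^2
s = (9.7 × 10^-5)^(1/2) = 9.8 × 10^-3 M

9.8 × 10^-3 M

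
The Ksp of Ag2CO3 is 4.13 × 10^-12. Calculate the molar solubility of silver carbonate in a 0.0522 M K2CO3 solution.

Ag2CO3(s) ⇌ 2 Ag^+ + CO3^2-
Ksp = [Ag^+]^2[CO3^2-]
If s mol/L dissolves here, [Ag^+] = 2s, [CO3^2-] = 0.0522 + s ≈ 0.0522 (common-ion effect: CO3^2- is already 0.0522 M).
Ksp ≈ (2s)^2 × 0.0522
s = 4.45 × 10^-6 M
Check: s = 4.4 × 10^-6 ≪ 0.0522, so the approximation is valid.

s = 4.45 × 10^-6 M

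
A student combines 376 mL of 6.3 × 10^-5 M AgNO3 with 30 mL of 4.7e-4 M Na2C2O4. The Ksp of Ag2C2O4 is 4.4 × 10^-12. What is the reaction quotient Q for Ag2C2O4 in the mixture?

Total volume = 376 + 30 = 406 mL.
[Ag^+] = 6.3 × 10^-5 × (376/406) = 5.83 × 10^-5 M
[C2O4^2-] = 4.7 × 10^-4 × (30/406) = 3.47 × 10^-5 M
Ag2C2O4(s) ⇌ 2 Ag^+(aq) + C2O4^2-(aq), so Q = [Ag^+]^2[C2O4^2-]
Q = (5.83 x 10^-5)^2(3.47 × 10^-5) = 1.2 × 10^-13
Q < Ksp, so no precipitate of Ag2C2O4 forms.

Q ≈ 1.2 × 10^-13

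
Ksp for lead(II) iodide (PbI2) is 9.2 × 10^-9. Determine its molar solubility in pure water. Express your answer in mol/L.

PbI2(s) ⇌ Pb^2+ + 2 I^-
Ksp = [Pb^2+][I^-]^2
If s mol/L of PbI2 dissolves, [Pb^2+] = s and [I^-] = 2s.
Ksp = s(2s)^2 = 4s^3
s = (9.2 × 10^-9 / 4)^(1/3) = 1.3 × 10^-3 M

s ≈ 1.3e-3 M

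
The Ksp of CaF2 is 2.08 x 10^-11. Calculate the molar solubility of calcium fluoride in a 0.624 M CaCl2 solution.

2.89 × 10^-6 M

CaF2(s) ⇌ Ca^2+(aq) + 2 F^-(aq)
Ksp = [Ca^2+][F^-]^2
Let s be the molar solubility in this solution. [Ca^2+] = 0.624 + s ≈ 0.624, [F^-] = 2s (Ksp is small, so little additional dissolves).
Ksp ≈ 0.624 × (2s)^2
s = 2.89 × 10^-6 M
Check: s = 2.9 × 10^-6 ≪ 0.624, so the approximation is valid.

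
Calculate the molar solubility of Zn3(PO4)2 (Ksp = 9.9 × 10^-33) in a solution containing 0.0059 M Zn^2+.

s = 1.1 × 10^-13 M

Zn3(PO4)2(s) ⇌ 3 Zn^2+(aq) + 2 PO4^3-(aq)
Ksp = [Zn^2+]^3[PO4^3-]^2
Let s be the molar solubility in this solution. [Zn^2+] = 0.0059 + 3s ≈ 0.0059, [PO4^3-] = 2s (Ksp is small, so little additional dissolves).
Ksp ≈ (0.0059)^3 × (2s)^2
s = 1.1 x 10^-13 M
Check: 3s = 3.3 x 10^-13 ≪ 0.0059, so the approximation is valid.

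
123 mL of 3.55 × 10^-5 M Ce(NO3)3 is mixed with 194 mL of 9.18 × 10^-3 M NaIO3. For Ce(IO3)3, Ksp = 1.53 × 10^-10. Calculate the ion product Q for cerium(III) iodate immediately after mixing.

2.44 × 10^-12

Total volume = 123 + 194 = 317 mL.
[Ce^3+] = 3.55 × 10^-5 × (123/317) = 1.377 × 10^-5 M
[IO3^-] = 9.18 × 10^-3 × (194/317) = 5.618 x 10^-3 M
Ce(IO3)3(s) ⇌ Ce^3+(aq) + 3 IO3^-(aq), so Q = [Ce^3+][IO3^-]^3
Q = (1.377 x 10^-5)(5.618 × 10^-3)^3 = 2.44 x 10^-12
Q < Ksp, so no precipitate of Ce(IO3)3 forms.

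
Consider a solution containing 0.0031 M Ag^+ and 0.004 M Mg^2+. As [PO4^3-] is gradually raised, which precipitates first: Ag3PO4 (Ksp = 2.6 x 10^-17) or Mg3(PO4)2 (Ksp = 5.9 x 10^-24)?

Ag3PO4

Each salt begins to precipitate when Q = Ksp, i.e. when [PO4^3-] reaches its threshold.
For Ag3PO4: 2.6 x 10^-17 = (0.0031)^3 × [PO4^3-]  ⇒  [PO4^3-] = 8.7 × 10^-10 M.
For Mg3(PO4)2: 5.9 x 10^-24 = (0.004)^3 × [PO4^3-]^2  ⇒  [PO4^3-] = 9.6 × 10^-9 M.
The salt with the lower threshold [PO4^3-] precipitates first: Ag3PO4.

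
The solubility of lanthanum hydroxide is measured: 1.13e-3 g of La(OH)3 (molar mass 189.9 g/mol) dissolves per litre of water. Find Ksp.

Ksp ≈ 3.39 × 10^-20

Molar solubility s = (1.13 × 10^-3 g/L) / (189.9 g/mol) = 5.951 × 10^-6 M.
La(OH)3(s) <=> La^3+(aq) + 3 OH^-(aq)
If s mol/L of La(OH)3 dissolves, [La^3+] = s and [OH^-] = 3s.
Ksp = [La^3+][OH^-]^3
Substituting: Ksp = s(3s)^3 = 27s^4
With s = 5.951 x 10^-6: Ksp = 3.39 × 10^-20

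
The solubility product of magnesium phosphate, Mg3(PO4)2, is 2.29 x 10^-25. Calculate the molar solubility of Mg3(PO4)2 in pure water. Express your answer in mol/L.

Mg3(PO4)2(s) ⇌ 3 Mg^2+ + 2 PO4^3-
Ksp = [Mg^2+]^3[PO4^3-]^2
With molar solubility s: [Mg^2+] = 3s, [PO4^3-] = 2s.
So Ksp = (3s)^3 × (2s)^2 = 108s^5
s^5 = 2.29 x 10^-25 / 108, so s = 4.63 × 10^-6 M

s ≈ 4.63 × 10^-6 M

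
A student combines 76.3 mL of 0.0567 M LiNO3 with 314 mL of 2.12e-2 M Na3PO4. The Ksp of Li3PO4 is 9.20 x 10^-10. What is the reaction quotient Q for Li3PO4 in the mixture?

2.32 × 10^-8

Total volume = 76.3 + 314 = 390.3 mL.
[Li^+] = 5.67 x 10^-2 × (76.3/390.3) = 1.108 × 10^-2 M
[PO4^3-] = 2.12 × 10^-2 × (314/390.3) = 1.706 × 10^-2 M
Li3PO4(s) ⇌ 3 Li^+(aq) + PO4^3-(aq), so Q = [Li^+]^3[PO4^3-]
Q = (1.108 × 10^-2)^3(1.706 × 10^-2) = 2.32 x 10^-8
Q > Ksp, so Li3PO4 will precipitate.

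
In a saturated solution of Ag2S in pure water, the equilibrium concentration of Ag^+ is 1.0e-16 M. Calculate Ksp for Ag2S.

5.0e-49

Ag2S(s) ⇌ 2 Ag^+ + S^2-
Stoichiometry gives [S^2-] = (1/2)[Ag^+] = 5.00 x 10^-17 M.
Ksp = [Ag^+]^2[S^2-]
Ksp = (1.0 x 10^-16)^2 × 5.00 × 10^-17 = 5.0 x 10^-49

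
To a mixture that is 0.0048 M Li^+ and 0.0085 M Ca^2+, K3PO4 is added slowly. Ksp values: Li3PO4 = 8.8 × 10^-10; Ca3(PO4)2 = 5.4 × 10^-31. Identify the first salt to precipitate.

Precipitation of each salt starts when its ion product equals its Ksp.
For Li3PO4: 8.8 × 10^-10 = (0.0048)^3 × [PO4^3-]  ⇒  [PO4^3-] = 8.0 × 10^-3 M.
For Ca3(PO4)2: 5.4 × 10^-31 = (0.0085)^3 × [PO4^3-]^2  ⇒  [PO4^3-] = 9.4 × 10^-13 M.
The salt with the lower threshold [PO4^3-] precipitates first: Ca3(PO4)2.

Ca3(PO4)2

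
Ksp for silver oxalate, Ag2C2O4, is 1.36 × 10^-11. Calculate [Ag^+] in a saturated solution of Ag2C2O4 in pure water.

[Ag^+] ≈ 3.01 x 10^-4 M

Ag2C2O4(s) ⇌ 2 Ag^+ + C2O4^2-
Ksp = [Ag^+]^2[C2O4^2-]
Let s = molar solubility. Then [Ag^+] = 2s and [C2O4^2-] = s.
So Ksp = (2s)^2 × s = 4s^3
Solving, s = (1.36 × 10^-11/4)^(1/3) = 1.504 × 10^-4 M
[Ag^+] = 2s = 3.01 × 10^-4 M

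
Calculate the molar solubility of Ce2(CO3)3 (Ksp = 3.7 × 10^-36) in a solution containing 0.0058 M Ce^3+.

1.6e-11 M

Ce2(CO3)3(s) <=> 2 Ce^3+ + 3 CO3^2-
Ksp = [Ce^3+]^2[CO3^2-]^3
Let s be the molar solubility in this solution. [Ce^3+] = 0.0058 + 2s ≈ 0.0058, [CO3^2-] = 3s (Ksp is small, so little additional dissolves).
Ksp ≈ (0.0058)^2 × (3s)^3
s = 1.6 x 10^-11 M
Check: 2s = 3.2 × 10^-11 ≪ 0.0058, so the approximation is valid.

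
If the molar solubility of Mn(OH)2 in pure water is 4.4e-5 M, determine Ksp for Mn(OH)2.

Mn(OH)2(s) ⇌ Mn^2+(aq) + 2 OH^-(aq)
For each mole of Mn(OH)2 that dissolves: [Mn^2+] = s, [OH^-] = 2s.
Ksp = [Mn^2+][OH^-]^2
Ksp = s(2s)^2 = 4s^3
Ksp = 4 × (4.4 × 10^-5)^3 = 3.4 x 10^-13

Ksp ≈ 3.4e-13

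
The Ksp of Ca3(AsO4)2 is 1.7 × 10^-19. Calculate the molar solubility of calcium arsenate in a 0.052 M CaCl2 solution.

s ≈ 1.7 x 10^-8 M

Ca3(AsO4)2(s) ⇌ 3 Ca^2+ + 2 AsO4^3-
Ksp = [Ca^2+]^3[AsO4^3-]^2
If s mol/L dissolves here, [Ca^2+] = 0.052 + 3s ≈ 0.052, [AsO4^3-] = 2s (common-ion effect: Ca^2+ is already 0.052 M).
Ksp ≈ (0.052)^3 × (2s)^2
s = 1.7 × 10^-8 M
Check: 3s = 5.2 × 10^-8 ≪ 0.052, so the approximation is valid.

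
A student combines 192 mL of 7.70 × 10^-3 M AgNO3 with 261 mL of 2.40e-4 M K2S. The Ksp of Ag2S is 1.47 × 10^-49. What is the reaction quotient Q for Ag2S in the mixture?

Total volume = 192 + 261 = 453 mL.
[Ag^+] = 7.70 x 10^-3 × (192/453) = 3.264 x 10^-3 M
[S^2-] = 2.40 × 10^-4 × (261/453) = 1.383 × 10^-4 M
Ag2S(s) <=> 2 Ag^+ + S^2-, so Q = [Ag^+]^2[S^2-]
Q = (3.264 × 10^-3)^2(1.383 × 10^-4) = 1.47 × 10^-9
Q > Ksp, so Ag2S will precipitate.

Q = 1.47 x 10^-9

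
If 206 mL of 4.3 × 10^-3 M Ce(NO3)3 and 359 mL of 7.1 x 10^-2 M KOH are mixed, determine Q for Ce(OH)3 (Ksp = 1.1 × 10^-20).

1.4 × 10^-7

Total volume = 206 + 359 = 565 mL.
[Ce^3+] = 4.3 x 10^-3 × (206/565) = 1.57 × 10^-3 M
[OH^-] = 7.1 x 10^-2 × (359/565) = 4.51 × 10^-2 M
Ce(OH)3(s) ⇌ Ce^3+(aq) + 3 OH^-(aq), so Q = [Ce^3+][OH^-]^3
Q = (1.57 × 10^-3)(4.51 × 10^-2)^3 = 1.4 × 10^-7
Q > Ksp, so Ce(OH)3 will precipitate.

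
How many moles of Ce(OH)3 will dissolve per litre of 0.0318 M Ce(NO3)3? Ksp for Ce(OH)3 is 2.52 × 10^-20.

Ce(OH)3(s) ⇌ Ce^3+(aq) + 3 OH^-(aq)
Ksp = [Ce^3+][OH^-]^3
Let s = moles of Ce(OH)3 that dissolve per litre. [Ce^3+] = 0.0318 + s ≈ 0.0318, [OH^-] = 3s (Ksp is small, so little additional dissolves).
Ksp ≈ 0.0318 × (3s)^3
s = 3.08 × 10^-7 M
Check: s = 3.1 x 10^-7 ≪ 0.0318, so the approximation is valid.

s ≈ 3.08 × 10^-7 M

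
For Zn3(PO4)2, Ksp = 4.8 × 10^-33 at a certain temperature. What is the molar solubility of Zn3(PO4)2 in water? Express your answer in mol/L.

1.3 × 10^-7 M

Zn3(PO4)2(s) ⇌ 3 Zn^2+ + 2 PO4^3-
Ksp = [Zn^2+]^3[PO4^3-]^2
If s mol/L of Zn3(PO4)2 dissolves, [Zn^2+] = 3s and [PO4^3-] = 2s.
So Ksp = (3s)^3 × (2s)^2 = 108s^5
s^5 = 4.8 × 10^-33 / 108, so s = 1.3 × 10^-7 M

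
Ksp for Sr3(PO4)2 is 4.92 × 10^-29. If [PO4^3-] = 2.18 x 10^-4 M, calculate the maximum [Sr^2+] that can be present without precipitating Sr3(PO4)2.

Sr3(PO4)2(s) ⇌ 3 Sr^2+(aq) + 2 PO4^3-(aq)
Ksp = [Sr^2+]^3[PO4^3-]^2
Precipitation begins when Q = Ksp. With [PO4^3-] = 2.18 x 10^-4 M:
4.92 × 10^-29 = (2.18 x 10^-4)^2 × [Sr^2+]^3
[Sr^2+] = (4.92 × 10^-29 / 4.752 × 10^-8)^(1/3) = 1.01 × 10^-7 M

[Sr^2+] = 1.01 × 10^-7 M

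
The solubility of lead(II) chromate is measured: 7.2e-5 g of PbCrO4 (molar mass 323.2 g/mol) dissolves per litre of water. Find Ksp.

Molar solubility s = (7.2 × 10^-5 g/L) / (323.2 g/mol) = 2.23 × 10^-7 M.
PbCrO4(s) <=> Pb^2+(aq) + CrO4^2-(aq)
Let s = molar solubility. Then [Pb^2+] = s and [CrO4^2-] = s.
Ksp = [Pb^2+][CrO4^2-]
Ksp = (s)(s) = s^2
Ksp = (2.23 × 10^-7)^2 = 5.0 × 10^-14

Ksp = 5.0e-14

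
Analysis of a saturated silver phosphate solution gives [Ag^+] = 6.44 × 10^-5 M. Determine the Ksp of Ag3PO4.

Ksp = 5.73e-18

Ag3PO4(s) ⇌ 3 Ag^+ + PO4^3-
Stoichiometry gives [PO4^3-] = (1/3)[Ag^+] = 2.147 × 10^-5 M.
Ksp = [Ag^+]^3[PO4^3-]
Ksp = (6.44 × 10^-5)^3 × 2.147 × 10^-5 = 5.73 × 10^-18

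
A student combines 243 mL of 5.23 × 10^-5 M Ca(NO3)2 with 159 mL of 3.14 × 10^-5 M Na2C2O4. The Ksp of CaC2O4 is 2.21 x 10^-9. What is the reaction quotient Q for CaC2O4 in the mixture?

Total volume = 243 + 159 = 402 mL.
[Ca^2+] = 5.23 × 10^-5 × (243/402) = 3.161 × 10^-5 M
[C2O4^2-] = 3.14 × 10^-5 × (159/402) = 1.242 × 10^-5 M
CaC2O4(s) ⇌ Ca^2+(aq) + C2O4^2-(aq), so Q = [Ca^2+][C2O4^2-]
Q = (3.161 × 10^-5)(1.242 × 10^-5) = 3.93 × 10^-10
Q < Ksp, so no precipitate of CaC2O4 forms.

Q = 3.93 × 10^-10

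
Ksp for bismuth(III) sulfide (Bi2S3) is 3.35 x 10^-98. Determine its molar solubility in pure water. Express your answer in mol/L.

Bi2S3(s) ⇌ 2 Bi^3+ + 3 S^2-
Ksp = [Bi^3+]^2[S^2-]^3
If s mol/L of Bi2S3 dissolves, [Bi^3+] = 2s and [S^2-] = 3s.
So Ksp = (2s)^2 × (3s)^3 = 108s^5
s = (3.35 x 10^-98 / 108)^(1/5) = 1.25 × 10^-20 M

1.25e-20 M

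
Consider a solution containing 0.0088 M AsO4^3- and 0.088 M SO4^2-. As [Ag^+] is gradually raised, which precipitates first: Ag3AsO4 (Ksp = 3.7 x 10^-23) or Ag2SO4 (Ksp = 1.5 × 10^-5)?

Precipitation of each salt starts when its ion product equals its Ksp.
For Ag3AsO4: 3.7 x 10^-23 = 0.0088 × [Ag^+]^3  ⇒  [Ag^+] = 1.6 x 10^-7 M.
For Ag2SO4: 1.5 × 10^-5 = 0.088 × [Ag^+]^2  ⇒  [Ag^+] = 1.3 × 10^-2 M.
The salt with the lower threshold [Ag^+] precipitates first: Ag3AsO4.

Ag3AsO4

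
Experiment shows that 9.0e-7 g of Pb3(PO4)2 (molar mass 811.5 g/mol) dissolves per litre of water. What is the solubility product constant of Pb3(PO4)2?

1.8e-43

Molar solubility s = (9.0 × 10^-7 g/L) / (811.5 g/mol) = 1.11 × 10^-9 M.
Pb3(PO4)2(s) ⇌ 3 Pb^2+ + 2 PO4^3-
For each mole of Pb3(PO4)2 that dissolves: [Pb^2+] = 3s, [PO4^3-] = 2s.
Ksp = [Pb^2+]^3[PO4^3-]^2
So Ksp = (3s)^3 × (2s)^2 = 108s^5
With s = 1.11 × 10^-9: Ksp = 1.8 × 10^-43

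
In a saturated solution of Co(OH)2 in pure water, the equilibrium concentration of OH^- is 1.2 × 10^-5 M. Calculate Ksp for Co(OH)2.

Co(OH)2(s) <=> Co^2+ + 2 OH^-
Stoichiometry gives [Co^2+] = (1/2)[OH^-] = 6.00 × 10^-6 M.
Ksp = [Co^2+][OH^-]^2
Ksp = 6.00 × 10^-6 × (1.2 × 10^-5)^2 = 8.6 × 10^-16

Ksp = 8.6 × 10^-16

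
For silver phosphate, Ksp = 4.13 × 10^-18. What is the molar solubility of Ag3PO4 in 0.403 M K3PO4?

Ag3PO4(s) <=> 3 Ag^+ + PO4^3-
Ksp = [Ag^+]^3[PO4^3-]
Let s be the molar solubility in this solution. [Ag^+] = 3s, [PO4^3-] = 0.403 + s ≈ 0.403 (common-ion effect: PO4^3- is already 0.403 M).
Ksp ≈ (3s)^3 × 0.403
s = 7.24 × 10^-7 M
Check: s = 7.2 x 10^-7 ≪ 0.403, so the approximation is valid.

s = 7.24e-7 M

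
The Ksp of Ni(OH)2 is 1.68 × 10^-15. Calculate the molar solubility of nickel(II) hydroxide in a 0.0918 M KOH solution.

s = 1.99 x 10^-13 M

Ni(OH)2(s) <=> Ni^2+ + 2 OH^-
Ksp = [Ni^2+][OH^-]^2
Let s = moles of Ni(OH)2 that dissolve per litre. [Ni^2+] = s, [OH^-] = 0.0918 + 2s ≈ 0.0918 (since OH^- from KOH dominates).
Ksp ≈ s × (0.0918)^2
s = 1.99 x 10^-13 M
Check: 2s = 4.0 × 10^-13 ≪ 0.0918, so the approximation is valid.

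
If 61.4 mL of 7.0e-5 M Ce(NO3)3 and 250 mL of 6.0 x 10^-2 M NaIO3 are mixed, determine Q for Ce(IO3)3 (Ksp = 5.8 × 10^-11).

1.5 × 10^-9

Total volume = 61.4 + 250 = 311.4 mL.
[Ce^3+] = 7.0 × 10^-5 × (61.4/311.4) = 1.38 × 10^-5 M
[IO3^-] = 6.0 × 10^-2 × (250/311.4) = 4.82 x 10^-2 M
Ce(IO3)3(s) <=> Ce^3+(aq) + 3 IO3^-(aq), so Q = [Ce^3+][IO3^-]^3
Q = (1.38 × 10^-5)(4.82 x 10^-2)^3 = 1.5 × 10^-9
Q > Ksp, so Ce(IO3)3 will precipitate.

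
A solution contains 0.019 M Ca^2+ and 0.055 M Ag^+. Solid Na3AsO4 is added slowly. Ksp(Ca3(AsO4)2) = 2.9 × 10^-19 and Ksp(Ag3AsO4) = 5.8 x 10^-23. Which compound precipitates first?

Ag3AsO4

Each salt begins to precipitate when Q = Ksp, i.e. when [AsO4^3-] reaches its threshold.
For Ca3(AsO4)2: 2.9 × 10^-19 = (0.019)^3 × [AsO4^3-]^2  ⇒  [AsO4^3-] = 2.1 × 10^-7 M.
For Ag3AsO4: 5.8 x 10^-23 = (0.055)^3 × [AsO4^3-]  ⇒  [AsO4^3-] = 3.5 × 10^-19 M.
The salt with the lower threshold [AsO4^3-] precipitates first: Ag3AsO4.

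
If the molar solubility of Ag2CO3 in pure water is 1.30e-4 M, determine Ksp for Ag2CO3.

8.79 × 10^-12

Ag2CO3(s) ⇌ 2 Ag^+ + CO3^2-
With molar solubility s: [Ag^+] = 2s, [CO3^2-] = s.
Ksp = [Ag^+]^2[CO3^2-]
So Ksp = (2s)^2 × s = 4s^3
Ksp = 4 × (1.30 × 10^-4)^3 = 8.79 × 10^-12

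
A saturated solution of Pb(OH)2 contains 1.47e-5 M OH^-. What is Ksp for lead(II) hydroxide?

Pb(OH)2(s) ⇌ Pb^2+ + 2 OH^-
Stoichiometry gives [Pb^2+] = (1/2)[OH^-] = 7.350 × 10^-6 M.
Ksp = [Pb^2+][OH^-]^2
Ksp = 7.350 × 10^-6 × (1.47 x 10^-5)^2 = 1.59 x 10^-15

Ksp ≈ 1.59 x 10^-15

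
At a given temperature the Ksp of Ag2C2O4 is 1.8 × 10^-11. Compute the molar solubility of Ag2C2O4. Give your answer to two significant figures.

Ag2C2O4(s) <=> 2 Ag^+ + C2O4^2-
Ksp = [Ag^+]^2[C2O4^2-]
If s mol/L of Ag2C2O4 dissolves, [Ag^+] = 2s and [C2O4^2-] = s.
So Ksp = (2s)^2 × s = 4s^3
s^3 = 1.8 × 10^-11 / 4, so s = 1.7 x 10^-4 M

s = 1.7 x 10^-4 M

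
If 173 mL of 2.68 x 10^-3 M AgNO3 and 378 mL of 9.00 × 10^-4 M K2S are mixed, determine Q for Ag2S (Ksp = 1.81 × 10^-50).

Total volume = 173 + 378 = 551 mL.
[Ag^+] = 2.68 × 10^-3 × (173/551) = 8.415 x 10^-4 M
[S^2-] = 9.00 x 10^-4 × (378/551) = 6.174 × 10^-4 M
Ag2S(s) <=> 2 Ag^+(aq) + S^2-(aq), so Q = [Ag^+]^2[S^2-]
Q = (8.415 x 10^-4)^2(6.174 × 10^-4) = 4.37 x 10^-10
Q > Ksp, so Ag2S will precipitate.

Q = 4.37 x 10^-10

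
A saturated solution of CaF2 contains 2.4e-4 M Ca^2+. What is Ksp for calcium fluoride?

Ksp ≈ 5.5e-11

CaF2(s) ⇌ Ca^2+ + 2 F^-
Stoichiometry gives [F^-] = (2/1)[Ca^2+] = 4.80 × 10^-4 M.
Ksp = [Ca^2+][F^-]^2
Ksp = 2.4 × 10^-4 × (4.80 × 10^-4)^2 = 5.5 × 10^-11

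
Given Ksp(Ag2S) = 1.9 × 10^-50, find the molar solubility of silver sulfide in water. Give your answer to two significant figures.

1.7 x 10^-17 M

Ag2S(s) ⇌ 2 Ag^+ + S^2-
Ksp = [Ag^+]^2[S^2-]
For each mole of Ag2S that dissolves: [Ag^+] = 2s, [S^2-] = s.
Substituting: Ksp = (2s)^2s = 4s^3
s^3 = 1.9 × 10^-50 / 4, so s = 1.7 × 10^-17 M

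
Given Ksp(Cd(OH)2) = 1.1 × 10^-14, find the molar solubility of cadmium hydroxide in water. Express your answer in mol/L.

1.4e-5 M

Cd(OH)2(s) <=> Cd^2+(aq) + 2 OH^-(aq)
Ksp = [Cd^2+][OH^-]^2
With molar solubility s: [Cd^2+] = s, [OH^-] = 2s.
Substituting: Ksp = s(2s)^2 = 4s^3
s = (1.1 × 10^-14 / 4)^(1/3) = 1.4 x 10^-5 M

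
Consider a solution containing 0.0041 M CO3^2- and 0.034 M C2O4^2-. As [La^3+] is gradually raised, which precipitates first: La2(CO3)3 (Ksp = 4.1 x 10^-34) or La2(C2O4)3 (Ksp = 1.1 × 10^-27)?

La2(CO3)3

Precipitation of each salt starts when its ion product equals its Ksp.
For La2(CO3)3: 4.1 x 10^-34 = (0.0041)^3 × [La^3+]^2  ⇒  [La^3+] = 7.7 x 10^-14 M.
For La2(C2O4)3: 1.1 × 10^-27 = (0.034)^3 × [La^3+]^2  ⇒  [La^3+] = 5.3 × 10^-12 M.
The salt with the lower threshold [La^3+] precipitates first: La2(CO3)3.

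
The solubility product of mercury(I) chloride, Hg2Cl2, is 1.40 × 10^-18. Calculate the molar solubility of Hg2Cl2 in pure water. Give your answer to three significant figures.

Hg2Cl2(s) ⇌ Hg2^2+(aq) + 2 Cl^-(aq)
Ksp = [Hg2^2+][Cl^-]^2
With molar solubility s: [Hg2^2+] = s, [Cl^-] = 2s.
So Ksp = s × (2s)^2 = 4s^3
s^3 = 1.40 × 10^-18 / 4, so s = 7.05 × 10^-7 M

s = 7.05 × 10^-7 M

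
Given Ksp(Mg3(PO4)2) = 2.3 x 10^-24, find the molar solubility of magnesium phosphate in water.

Mg3(PO4)2(s) ⇌ 3 Mg^2+(aq) + 2 PO4^3-(aq)
Ksp = [Mg^2+]^3[PO4^3-]^2
For each mole of Mg3(PO4)2 that dissolves: [Mg^2+] = 3s, [PO4^3-] = 2s.
So Ksp = (3s)^3 × (2s)^2 = 108s^5
s^5 = 2.3 x 10^-24 / 108, so s = 7.3 × 10^-6 M

7.3e-6 M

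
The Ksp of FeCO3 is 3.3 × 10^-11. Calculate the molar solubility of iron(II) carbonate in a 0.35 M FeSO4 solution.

9.4 x 10^-11 M

FeCO3(s) <=> Fe^2+ + CO3^2-
Ksp = [Fe^2+][CO3^2-]
Let s be the molar solubility in this solution. [Fe^2+] = 0.35 + s ≈ 0.35, [CO3^2-] = s (common-ion effect: Fe^2+ is already 0.35 M).
Ksp ≈ 0.35 × s
s = 9.4 x 10^-11 M
Check: s = 9.4 x 10^-11 ≪ 0.35, so the approximation is valid.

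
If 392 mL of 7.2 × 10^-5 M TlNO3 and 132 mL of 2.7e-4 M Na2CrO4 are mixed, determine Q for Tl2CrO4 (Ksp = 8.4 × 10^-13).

2.0e-13

Total volume = 392 + 132 = 524 mL.
[Tl^+] = 7.2 × 10^-5 × (392/524) = 5.39 × 10^-5 M
[CrO4^2-] = 2.7 x 10^-4 × (132/524) = 6.80 × 10^-5 M
Tl2CrO4(s) ⇌ 2 Tl^+(aq) + CrO4^2-(aq), so Q = [Tl^+]^2[CrO4^2-]
Q = (5.39 × 10^-5)^2(6.80 × 10^-5) = 2.0 x 10^-13
Q < Ksp, so no precipitate of Tl2CrO4 forms.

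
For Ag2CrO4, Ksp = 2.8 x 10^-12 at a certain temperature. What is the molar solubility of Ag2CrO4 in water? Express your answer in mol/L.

s ≈ 8.9 x 10^-5 M

Ag2CrO4(s) ⇌ 2 Ag^+(aq) + CrO4^2-(aq)
Ksp = [Ag^+]^2[CrO4^2-]
Let s = molar solubility. Then [Ag^+] = 2s and [CrO4^2-] = s.
So Ksp = (2s)^2 × s = 4s^3
s^3 = 2.8 x 10^-12 / 4, so s = 8.9 x 10^-5 M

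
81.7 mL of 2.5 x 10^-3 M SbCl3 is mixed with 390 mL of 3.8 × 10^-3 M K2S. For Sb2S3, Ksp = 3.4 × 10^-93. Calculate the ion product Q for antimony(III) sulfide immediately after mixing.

Total volume = 81.7 + 390 = 471.7 mL.
[Sb^3+] = 2.5 × 10^-3 × (81.7/471.7) = 4.33 × 10^-4 M
[S^2-] = 3.8 × 10^-3 × (390/471.7) = 3.14 × 10^-3 M
Sb2S3(s) <=> 2 Sb^3+ + 3 S^2-, so Q = [Sb^3+]^2[S^2-]^3
Q = (4.33 × 10^-4)^2(3.14 x 10^-3)^3 = 5.8 x 10^-15
Q > Ksp, so Sb2S3 will precipitate.

Q = 5.8 x 10^-15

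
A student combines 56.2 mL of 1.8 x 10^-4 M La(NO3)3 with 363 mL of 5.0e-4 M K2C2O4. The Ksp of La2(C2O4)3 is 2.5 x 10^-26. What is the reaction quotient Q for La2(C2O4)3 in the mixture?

Q ≈ 4.7e-20

Total volume = 56.2 + 363 = 419.2 mL.
[La^3+] = 1.8 x 10^-4 × (56.2/419.2) = 2.41 × 10^-5 M
[C2O4^2-] = 5.0 × 10^-4 × (363/419.2) = 4.33 × 10^-4 M
La2(C2O4)3(s) ⇌ 2 La^3+ + 3 C2O4^2-, so Q = [La^3+]^2[C2O4^2-]^3
Q = (2.41 x 10^-5)^2(4.33 × 10^-4)^3 = 4.7 x 10^-20
Q > Ksp, so La2(C2O4)3 will precipitate.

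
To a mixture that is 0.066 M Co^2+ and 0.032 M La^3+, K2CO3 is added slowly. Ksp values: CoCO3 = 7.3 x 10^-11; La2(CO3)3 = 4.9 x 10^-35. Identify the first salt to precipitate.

Each salt begins to precipitate when Q = Ksp, i.e. when [CO3^2-] reaches its threshold.
For CoCO3: 7.3 x 10^-11 = 0.066 × [CO3^2-]  ⇒  [CO3^2-] = 1.1 × 10^-9 M.
For La2(CO3)3: 4.9 x 10^-35 = (0.032)^2 × [CO3^2-]^3  ⇒  [CO3^2-] = 3.6 x 10^-11 M.
The salt with the lower threshold [CO3^2-] precipitates first: La2(CO3)3.

La2(CO3)3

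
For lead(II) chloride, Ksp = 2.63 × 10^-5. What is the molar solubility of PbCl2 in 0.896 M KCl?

s ≈ 3.28 × 10^-5 M

PbCl2(s) <=> Pb^2+ + 2 Cl^-
Ksp = [Pb^2+][Cl^-]^2
Let s = moles of PbCl2 that dissolve per litre. [Pb^2+] = s, [Cl^-] = 0.896 + 2s ≈ 0.896 (since Cl^- from KCl dominates).
Ksp ≈ s × (0.896)^2
s = 3.28 × 10^-5 M
Check: 2s = 6.6 x 10^-5 ≪ 0.896, so the approximation is valid.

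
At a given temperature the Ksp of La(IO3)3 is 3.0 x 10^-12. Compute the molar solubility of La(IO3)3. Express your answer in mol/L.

s ≈ 5.8 x 10^-4 M

La(IO3)3(s) <=> La^3+(aq) + 3 IO3^-(aq)
Ksp = [La^3+][IO3^-]^3
For each mole of La(IO3)3 that dissolves: [La^3+] = s, [IO3^-] = 3s.
So Ksp = s × (3s)^3 = 27s^4
s^4 = 3.0 x 10^-12 / 27, so s = 5.8 × 10^-4 M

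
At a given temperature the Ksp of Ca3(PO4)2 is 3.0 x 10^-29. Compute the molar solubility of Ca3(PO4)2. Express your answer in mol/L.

s = 7.7e-7 M

Ca3(PO4)2(s) <=> 3 Ca^2+ + 2 PO4^3-
Ksp = [Ca^2+]^3[PO4^3-]^2
For each mole of Ca3(PO4)2 that dissolves: [Ca^2+] = 3s, [PO4^3-] = 2s.
Substituting: Ksp = (3s)^3(2s)^2 = 108s^5
s = (3.0 x 10^-29 / 108)^(1/5) = 7.7 × 10^-7 M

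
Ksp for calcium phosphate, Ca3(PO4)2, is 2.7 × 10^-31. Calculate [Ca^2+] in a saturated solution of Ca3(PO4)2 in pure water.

[Ca^2+] ≈ 9.1e-7 M

Ca3(PO4)2(s) ⇌ 3 Ca^2+(aq) + 2 PO4^3-(aq)
Ksp = [Ca^2+]^3[PO4^3-]^2
Let s = molar solubility. Then [Ca^2+] = 3s and [PO4^3-] = 2s.
Substituting: Ksp = (3s)^3(2s)^2 = 108s^5
Solving, s = (2.7 × 10^-31/108)^(1/5) = 3.02 × 10^-7 M
[Ca^2+] = 3s = 9.1 × 10^-7 M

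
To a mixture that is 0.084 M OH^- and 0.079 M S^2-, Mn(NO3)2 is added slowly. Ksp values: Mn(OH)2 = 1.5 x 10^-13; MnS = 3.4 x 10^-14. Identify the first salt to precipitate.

Each salt begins to precipitate when Q = Ksp, i.e. when [Mn^2+] reaches its threshold.
For Mn(OH)2: 1.5 x 10^-13 = (0.084)^2 × [Mn^2+]  ⇒  [Mn^2+] = 2.1 × 10^-11 M.
For MnS: 3.4 x 10^-14 = 0.079 × [Mn^2+]  ⇒  [Mn^2+] = 4.3 x 10^-13 M.
The salt with the lower threshold [Mn^2+] precipitates first: MnS.

MnS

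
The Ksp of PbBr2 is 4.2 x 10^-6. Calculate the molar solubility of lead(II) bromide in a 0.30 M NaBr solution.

s ≈ 4.7e-5 M

PbBr2(s) <=> Pb^2+(aq) + 2 Br^-(aq)
Ksp = [Pb^2+][Br^-]^2
Let s be the molar solubility in this solution. [Pb^2+] = s, [Br^-] = 0.30 + 2s ≈ 0.30 (common-ion effect: Br^- is already 0.30 M).
Ksp ≈ s × (0.30)^2
s = 4.7 × 10^-5 M
Check: 2s = 9.3 × 10^-5 ≪ 0.30, so the approximation is valid.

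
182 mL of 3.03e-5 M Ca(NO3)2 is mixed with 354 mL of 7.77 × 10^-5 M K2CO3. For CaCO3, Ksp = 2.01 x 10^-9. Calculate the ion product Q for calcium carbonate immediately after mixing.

Q = 5.28e-10

Total volume = 182 + 354 = 536 mL.
[Ca^2+] = 3.03 × 10^-5 × (182/536) = 1.029 x 10^-5 M
[CO3^2-] = 7.77 x 10^-5 × (354/536) = 5.132 × 10^-5 M
CaCO3(s) <=> Ca^2+ + CO3^2-, so Q = [Ca^2+][CO3^2-]
Q = (1.029 × 10^-5)(5.132 x 10^-5) = 5.28 × 10^-10
Q < Ksp, so no precipitate of CaCO3 forms.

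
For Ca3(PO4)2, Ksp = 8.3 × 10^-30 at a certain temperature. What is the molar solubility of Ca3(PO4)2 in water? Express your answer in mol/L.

6.0 × 10^-7 M

Ca3(PO4)2(s) ⇌ 3 Ca^2+ + 2 PO4^3-
Ksp = [Ca^2+]^3[PO4^3-]^2
For each mole of Ca3(PO4)2 that dissolves: [Ca^2+] = 3s, [PO4^3-] = 2s.
Ksp = (3s)^3(2s)^2 = 108s^5
Solving, s = (8.3 × 10^-30/108)^(1/5) = 6.0 x 10^-7 M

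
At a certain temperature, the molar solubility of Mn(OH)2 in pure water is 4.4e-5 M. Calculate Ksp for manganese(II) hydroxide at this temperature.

Ksp = 3.4e-13

Mn(OH)2(s) ⇌ Mn^2+(aq) + 2 OH^-(aq)
For each mole of Mn(OH)2 that dissolves: [Mn^2+] = s, [OH^-] = 2s.
Ksp = [Mn^2+][OH^-]^2
Ksp = s(2s)^2 = 4s^3
With s = 4.4 × 10^-5: Ksp = 3.4 × 10^-13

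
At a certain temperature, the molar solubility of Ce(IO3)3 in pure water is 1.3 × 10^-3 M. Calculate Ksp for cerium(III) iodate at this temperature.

Ce(IO3)3(s) ⇌ Ce^3+(aq) + 3 IO3^-(aq)
Let s = molar solubility. Then [Ce^3+] = s and [IO3^-] = 3s.
Ksp = [Ce^3+][IO3^-]^3
Substituting: Ksp = s(3s)^3 = 27s^4
Ksp = 27 × (1.3 x 10^-3)^4 = 7.7 x 10^-11

7.7 × 10^-11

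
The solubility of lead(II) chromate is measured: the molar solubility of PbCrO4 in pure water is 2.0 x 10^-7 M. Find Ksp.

PbCrO4(s) <=> Pb^2+(aq) + CrO4^2-(aq)
If s mol/L of PbCrO4 dissolves, [Pb^2+] = s and [CrO4^2-] = s.
Ksp = [Pb^2+][CrO4^2-]
Ksp = (s)(s) = s^2
With s = 2.0 × 10^-7: Ksp = 4.0 × 10^-14

4.0 × 10^-14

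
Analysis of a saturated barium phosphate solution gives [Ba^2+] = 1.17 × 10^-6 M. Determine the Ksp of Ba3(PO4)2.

9.74 x 10^-31

Ba3(PO4)2(s) <=> 3 Ba^2+(aq) + 2 PO4^3-(aq)
Stoichiometry gives [PO4^3-] = (2/3)[Ba^2+] = 7.800 × 10^-7 M.
Ksp = [Ba^2+]^3[PO4^3-]^2
Ksp = (1.17 × 10^-6)^3 × (7.800 × 10^-7)^2 = 9.74 × 10^-31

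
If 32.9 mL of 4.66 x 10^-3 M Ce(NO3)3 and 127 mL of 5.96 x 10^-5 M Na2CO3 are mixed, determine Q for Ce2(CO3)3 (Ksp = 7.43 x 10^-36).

Q = 9.75 x 10^-20

Total volume = 32.9 + 127 = 159.9 mL.
[Ce^3+] = 4.66 × 10^-3 × (32.9/159.9) = 9.588 x 10^-4 M
[CO3^2-] = 5.96 × 10^-5 × (127/159.9) = 4.734 x 10^-5 M
Ce2(CO3)3(s) ⇌ 2 Ce^3+ + 3 CO3^2-, so Q = [Ce^3+]^2[CO3^2-]^3
Q = (9.588 × 10^-4)^2(4.734 x 10^-5)^3 = 9.75 x 10^-20
Q > Ksp, so Ce2(CO3)3 will precipitate.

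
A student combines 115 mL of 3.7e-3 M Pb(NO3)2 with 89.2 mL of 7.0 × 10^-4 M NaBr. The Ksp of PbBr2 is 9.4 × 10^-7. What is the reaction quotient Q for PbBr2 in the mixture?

Total volume = 115 + 89.2 = 204.2 mL.
[Pb^2+] = 3.7 × 10^-3 × (115/204.2) = 2.08 × 10^-3 M
[Br^-] = 7.0 × 10^-4 × (89.2/204.2) = 3.06 × 10^-4 M
PbBr2(s) <=> Pb^2+ + 2 Br^-, so Q = [Pb^2+][Br^-]^2
Q = (2.08 × 10^-3)(3.06 x 10^-4)^2 = 1.9 × 10^-10
Q < Ksp, so no precipitate of PbBr2 forms.

1.9e-10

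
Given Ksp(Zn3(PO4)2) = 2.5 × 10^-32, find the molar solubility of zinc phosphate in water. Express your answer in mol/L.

Zn3(PO4)2(s) <=> 3 Zn^2+(aq) + 2 PO4^3-(aq)
Ksp = [Zn^2+]^3[PO4^3-]^2
For each mole of Zn3(PO4)2 that dissolves: [Zn^2+] = 3s, [PO4^3-] = 2s.
So Ksp = (3s)^3 × (2s)^2 = 108s^5
s^5 = 2.5 × 10^-32 / 108, so s = 1.9 × 10^-7 M

s ≈ 1.9e-7 M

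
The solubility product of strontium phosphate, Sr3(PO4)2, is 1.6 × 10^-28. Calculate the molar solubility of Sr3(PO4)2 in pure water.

Sr3(PO4)2(s) <=> 3 Sr^2+ + 2 PO4^3-
Ksp = [Sr^2+]^3[PO4^3-]^2
For each mole of Sr3(PO4)2 that dissolves: [Sr^2+] = 3s, [PO4^3-] = 2s.
Substituting: Ksp = (3s)^3(2s)^2 = 108s^5
Solving, s = (1.6 × 10^-28/108)^(1/5) = 1.1 × 10^-6 M

s ≈ 1.1 x 10^-6 M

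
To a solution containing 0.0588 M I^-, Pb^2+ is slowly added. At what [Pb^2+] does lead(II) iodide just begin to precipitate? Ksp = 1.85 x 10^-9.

5.35 x 10^-7 M

PbI2(s) ⇌ Pb^2+ + 2 I^-
Ksp = [Pb^2+][I^-]^2
Precipitation begins when Q = Ksp. With [I^-] = 0.0588 M:
1.85 x 10^-9 = (0.0588)^2 × [Pb^2+]
[Pb^2+] = (1.85 x 10^-9 / 3.457 × 10^-3) = 5.35 × 10^-7 M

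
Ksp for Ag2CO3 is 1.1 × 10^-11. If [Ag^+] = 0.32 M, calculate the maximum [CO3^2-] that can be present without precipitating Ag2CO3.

[CO3^2-] = 1.1 × 10^-10 M

Ag2CO3(s) ⇌ 2 Ag^+ + CO3^2-
Ksp = [Ag^+]^2[CO3^2-]
Precipitation begins when Q = Ksp. With [Ag^+] = 0.32 M:
1.1 × 10^-11 = (0.32)^2 × [CO3^2-]
[CO3^2-] = (1.1 × 10^-11 / 1.02 × 10^-1) = 1.1 x 10^-10 M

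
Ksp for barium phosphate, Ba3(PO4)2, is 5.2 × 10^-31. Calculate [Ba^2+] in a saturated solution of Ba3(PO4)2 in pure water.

Ba3(PO4)2(s) ⇌ 3 Ba^2+ + 2 PO4^3-
Ksp = [Ba^2+]^3[PO4^3-]^2
With molar solubility s: [Ba^2+] = 3s, [PO4^3-] = 2s.
Substituting: Ksp = (3s)^3(2s)^2 = 108s^5
Solving, s = (5.2 × 10^-31/108)^(1/5) = 3.44 × 10^-7 M
[Ba^2+] = 3s = 1.0 × 10^-6 M

1.0 x 10^-6 M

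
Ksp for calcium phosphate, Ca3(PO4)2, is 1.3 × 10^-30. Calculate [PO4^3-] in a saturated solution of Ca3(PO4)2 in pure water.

Ca3(PO4)2(s) ⇌ 3 Ca^2+(aq) + 2 PO4^3-(aq)
Ksp = [Ca^2+]^3[PO4^3-]^2
Let s = molar solubility. Then [Ca^2+] = 3s and [PO4^3-] = 2s.
So Ksp = (3s)^3 × (2s)^2 = 108s^5
s = (1.3 × 10^-30 / 108)^(1/5) = 4.13 × 10^-7 M
[PO4^3-] = 2s = 8.3 x 10^-7 M

[PO4^3-] = 8.3 × 10^-7 M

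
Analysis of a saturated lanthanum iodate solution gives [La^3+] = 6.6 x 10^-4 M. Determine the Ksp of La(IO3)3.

Ksp ≈ 5.1e-12

La(IO3)3(s) ⇌ La^3+ + 3 IO3^-
Stoichiometry gives [IO3^-] = (3/1)[La^3+] = 1.98 x 10^-3 M.
Ksp = [La^3+][IO3^-]^3
Ksp = 6.6 × 10^-4 × (1.98 x 10^-3)^3 = 5.1 × 10^-12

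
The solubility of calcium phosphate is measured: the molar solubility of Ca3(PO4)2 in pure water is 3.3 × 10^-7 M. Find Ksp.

Ca3(PO4)2(s) ⇌ 3 Ca^2+ + 2 PO4^3-
If s mol/L of Ca3(PO4)2 dissolves, [Ca^2+] = 3s and [PO4^3-] = 2s.
Ksp = [Ca^2+]^3[PO4^3-]^2
Ksp = (3s)^3(2s)^2 = 108s^5
Ksp = 108 × (3.3 × 10^-7)^5 = 4.2 × 10^-31

Ksp ≈ 4.2 × 10^-31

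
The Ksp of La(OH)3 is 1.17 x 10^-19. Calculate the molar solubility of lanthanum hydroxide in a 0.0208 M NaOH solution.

1.30e-14 M

La(OH)3(s) <=> La^3+(aq) + 3 OH^-(aq)
Ksp = [La^3+][OH^-]^3
Let s = moles of La(OH)3 that dissolve per litre. [La^3+] = s, [OH^-] = 0.0208 + 3s ≈ 0.0208 (common-ion effect: OH^- is already 0.0208 M).
Ksp ≈ s × (0.0208)^3
s = 1.30 × 10^-14 M
Check: 3s = 3.9 × 10^-14 ≪ 0.0208, so the approximation is valid.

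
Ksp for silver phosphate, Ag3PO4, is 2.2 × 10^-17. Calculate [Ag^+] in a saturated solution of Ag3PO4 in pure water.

Ag3PO4(s) ⇌ 3 Ag^+(aq) + PO4^3-(aq)
Ksp = [Ag^+]^3[PO4^3-]
If s mol/L of Ag3PO4 dissolves, [Ag^+] = 3s and [PO4^3-] = s.
Substituting: Ksp = (3s)^3s = 27s^4
s^4 = 2.2 × 10^-17 / 27, so s = 3.00 × 10^-5 M
[Ag^+] = 3s = 9.0 × 10^-5 M

[Ag^+] ≈ 9.0 × 10^-5 M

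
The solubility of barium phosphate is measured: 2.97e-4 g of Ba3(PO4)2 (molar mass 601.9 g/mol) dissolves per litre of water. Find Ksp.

Ksp ≈ 3.16 × 10^-30

Molar solubility s = (2.97 x 10^-4 g/L) / (601.9 g/mol) = 4.934 x 10^-7 M.
Ba3(PO4)2(s) <=> 3 Ba^2+ + 2 PO4^3-
If s mol/L of Ba3(PO4)2 dissolves, [Ba^2+] = 3s and [PO4^3-] = 2s.
Ksp = [Ba^2+]^3[PO4^3-]^2
Substituting: Ksp = (3s)^3(2s)^2 = 108s^5
Ksp = 108 × (4.934 x 10^-7)^5 = 3.16 × 10^-30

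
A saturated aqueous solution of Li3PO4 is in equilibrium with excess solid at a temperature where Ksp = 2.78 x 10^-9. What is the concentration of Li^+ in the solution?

Li3PO4(s) <=> 3 Li^+(aq) + PO4^3-(aq)
Ksp = [Li^+]^3[PO4^3-]
With molar solubility s: [Li^+] = 3s, [PO4^3-] = s.
Substituting: Ksp = (3s)^3s = 27s^4
s^4 = 2.78 x 10^-9 / 27, so s = 3.185 × 10^-3 M
[Li^+] = 3s = 9.56 × 10^-3 M

9.56e-3 M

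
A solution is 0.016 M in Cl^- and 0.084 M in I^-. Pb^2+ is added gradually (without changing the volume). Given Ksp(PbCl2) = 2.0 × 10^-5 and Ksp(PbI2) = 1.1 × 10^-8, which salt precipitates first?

PbI2

Each salt begins to precipitate when Q = Ksp, i.e. when [Pb^2+] reaches its threshold.
For PbCl2: 2.0 × 10^-5 = (0.016)^2 × [Pb^2+]  ⇒  [Pb^2+] = 7.8 × 10^-2 M.
For PbI2: 1.1 × 10^-8 = (0.084)^2 × [Pb^2+]  ⇒  [Pb^2+] = 1.6 x 10^-6 M.
The salt with the lower threshold [Pb^2+] precipitates first: PbI2.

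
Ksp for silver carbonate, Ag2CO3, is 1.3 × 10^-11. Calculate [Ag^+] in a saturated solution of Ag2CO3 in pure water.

[Ag^+] ≈ 3.0e-4 M

Ag2CO3(s) <=> 2 Ag^+ + CO3^2-
Ksp = [Ag^+]^2[CO3^2-]
If s mol/L of Ag2CO3 dissolves, [Ag^+] = 2s and [CO3^2-] = s.
Substituting: Ksp = (2s)^2s = 4s^3
s = (1.3 × 10^-11 / 4)^(1/3) = 1.48 × 10^-4 M
[Ag^+] = 2s = 3.0 × 10^-4 M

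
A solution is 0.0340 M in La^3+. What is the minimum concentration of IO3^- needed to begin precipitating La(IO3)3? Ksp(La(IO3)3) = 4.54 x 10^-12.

La(IO3)3(s) ⇌ La^3+(aq) + 3 IO3^-(aq)
Ksp = [La^3+][IO3^-]^3
Precipitation begins when Q = Ksp. With [La^3+] = 0.0340 M:
4.54 x 10^-12 = (0.0340) × [IO3^-]^3
[IO3^-] = (4.54 x 10^-12 / 3.40 × 10^-2)^(1/3) = 5.11 × 10^-4 M

[IO3^-] = 5.11 × 10^-4 M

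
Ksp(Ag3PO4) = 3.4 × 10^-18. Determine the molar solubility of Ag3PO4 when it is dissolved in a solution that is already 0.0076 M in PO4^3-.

Ag3PO4(s) ⇌ 3 Ag^+ + PO4^3-
Ksp = [Ag^+]^3[PO4^3-]
Let s = moles of Ag3PO4 that dissolve per litre. [Ag^+] = 3s, [PO4^3-] = 0.0076 + s ≈ 0.0076 (Ksp is small, so little additional dissolves).
Ksp ≈ (3s)^3 × 0.0076
s = 2.5 × 10^-6 M
Check: s = 2.5 × 10^-6 ≪ 0.0076, so the approximation is valid.

s ≈ 2.5 x 10^-6 M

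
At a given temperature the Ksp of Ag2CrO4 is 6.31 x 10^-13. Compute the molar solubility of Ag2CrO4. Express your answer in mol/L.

5.40 x 10^-5 M

Ag2CrO4(s) <=> 2 Ag^+(aq) + CrO4^2-(aq)
Ksp = [Ag^+]^2[CrO4^2-]
If s mol/L of Ag2CrO4 dissolves, [Ag^+] = 2s and [CrO4^2-] = s.
So Ksp = (2s)^2 × s = 4s^3
s^3 = 6.31 x 10^-13 / 4, so s = 5.40 × 10^-5 M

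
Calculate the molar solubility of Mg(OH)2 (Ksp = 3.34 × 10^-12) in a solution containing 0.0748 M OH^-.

s ≈ 5.97 × 10^-10 M

Mg(OH)2(s) <=> Mg^2+ + 2 OH^-
Ksp = [Mg^2+][OH^-]^2
If s mol/L dissolves here, [Mg^2+] = s, [OH^-] = 0.0748 + 2s ≈ 0.0748 (Ksp is small, so little additional dissolves).
Ksp ≈ s × (0.0748)^2
s = 5.97 x 10^-10 M
Check: 2s = 1.2 × 10^-9 ≪ 0.0748, so the approximation is valid.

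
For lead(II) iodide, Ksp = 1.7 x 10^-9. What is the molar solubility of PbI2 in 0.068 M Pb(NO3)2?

PbI2(s) <=> Pb^2+ + 2 I^-
Ksp = [Pb^2+][I^-]^2
Let s = moles of PbI2 that dissolve per litre. [Pb^2+] = 0.068 + s ≈ 0.068, [I^-] = 2s (Ksp is small, so little additional dissolves).
Ksp ≈ 0.068 × (2s)^2
s = 7.9 × 10^-5 M
Check: s = 7.9 × 10^-5 ≪ 0.068, so the approximation is valid.

s ≈ 7.9 x 10^-5 M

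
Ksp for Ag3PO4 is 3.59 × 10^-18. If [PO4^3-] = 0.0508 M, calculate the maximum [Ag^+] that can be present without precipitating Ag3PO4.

4.13 × 10^-6 M

Ag3PO4(s) <=> 3 Ag^+ + PO4^3-
Ksp = [Ag^+]^3[PO4^3-]
Precipitation begins when Q = Ksp. With [PO4^3-] = 0.0508 M:
3.59 × 10^-18 = (0.0508) × [Ag^+]^3
[Ag^+] = (3.59 × 10^-18 / 5.08 × 10^-2)^(1/3) = 4.13 × 10^-6 M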